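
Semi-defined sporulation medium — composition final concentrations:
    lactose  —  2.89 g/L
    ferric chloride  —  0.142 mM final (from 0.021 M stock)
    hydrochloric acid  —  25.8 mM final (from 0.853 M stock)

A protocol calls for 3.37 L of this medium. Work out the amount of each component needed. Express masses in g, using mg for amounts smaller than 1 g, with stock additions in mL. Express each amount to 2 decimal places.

Working volume: 3.37 L.
lactose: 2.89 g/L × 3.37 L = 9.74 g
ferric chloride: C1V1 = C2V2 → 0.142 mM × 3370 mL ÷ 21 mM = 22.79 mL
hydrochloric acid: C1V1 = C2V2 → 25.8 mM × 3370 mL ÷ 853 mM = 101.93 mL

lactose 9.74 g; ferric chloride 22.79 mL; hydrochloric acid 101.93 mL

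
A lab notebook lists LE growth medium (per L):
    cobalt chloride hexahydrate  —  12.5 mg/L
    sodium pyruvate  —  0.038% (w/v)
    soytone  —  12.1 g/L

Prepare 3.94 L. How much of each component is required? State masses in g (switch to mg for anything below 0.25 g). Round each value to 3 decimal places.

Working volume: 3.94 L.
cobalt chloride hexahydrate: 12.5 mg/L × 3.94 L = 49.250 mg
sodium pyruvate: 0.038% w/v = 0.38 g/L → 0.38 × 3.94 L = 1.497 g
soytone: 12.1 g/L × 3.94 L = 47.674 g

cobalt chloride hexahydrate 49.250 mg; sodium pyruvate 1.497 g; soytone 47.674 g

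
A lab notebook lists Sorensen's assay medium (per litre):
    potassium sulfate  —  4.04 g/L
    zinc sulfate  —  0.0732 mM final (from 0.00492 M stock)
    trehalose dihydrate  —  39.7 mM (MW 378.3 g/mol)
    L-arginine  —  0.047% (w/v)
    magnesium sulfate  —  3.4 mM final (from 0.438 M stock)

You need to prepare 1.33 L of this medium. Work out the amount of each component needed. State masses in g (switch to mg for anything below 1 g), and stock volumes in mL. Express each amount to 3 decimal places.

Scale factor relative to 1 L: 1.33.
potassium sulfate: 4.04 g/L × 1.33 L = 5.373 g
zinc sulfate: C1V1 = C2V2 → 0.0732 mM × 1330 mL ÷ 4.92 mM = 19.788 mL
trehalose dihydrate: 39.7 mmol/L × 378.3 g/mol × 1.33 L ÷ 1000 = 19.975 g
L-arginine: 0.047% w/v = 0.47 g/L → 0.47 × 1.33 L = 0.6251 g = 625.100 mg
magnesium sulfate: C1V1 = C2V2 → 3.4 mM × 1330 mL ÷ 438 mM = 10.324 mL

potassium sulfate 5.373 g; zinc sulfate 19.788 mL; trehalose dihydrate 19.975 g; L-arginine 625.100 mg; magnesium sulfate 10.324 mL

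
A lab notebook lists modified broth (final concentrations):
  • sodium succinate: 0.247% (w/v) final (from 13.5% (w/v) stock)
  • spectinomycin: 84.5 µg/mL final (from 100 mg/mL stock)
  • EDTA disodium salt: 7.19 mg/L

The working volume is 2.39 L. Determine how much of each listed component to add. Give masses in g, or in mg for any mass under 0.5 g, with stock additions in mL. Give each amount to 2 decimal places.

Scale factor relative to 1 L: 2.39.
sodium succinate: dilute stock: 0.247% ÷ 13.5% × 2390 mL = 43.73 mL
spectinomycin: V = C2·V2/C1 = 84.5 µg/mL × 2390 mL ÷ 100000 µg/mL = 2.02 mL
EDTA disodium salt: 7.19 mg/L × 2.39 L = 17.18 mg

sodium succinate 43.73 mL; spectinomycin 2.02 mL; EDTA disodium salt 17.18 mg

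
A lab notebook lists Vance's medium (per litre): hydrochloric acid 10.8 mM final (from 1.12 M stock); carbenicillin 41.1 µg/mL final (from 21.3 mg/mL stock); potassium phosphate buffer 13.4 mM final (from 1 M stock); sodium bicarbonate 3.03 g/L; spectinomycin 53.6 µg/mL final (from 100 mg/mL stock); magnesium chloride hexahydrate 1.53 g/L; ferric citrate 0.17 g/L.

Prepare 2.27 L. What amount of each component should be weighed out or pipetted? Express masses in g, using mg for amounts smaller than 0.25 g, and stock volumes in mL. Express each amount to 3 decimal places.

hydrochloric acid 21.889 mL; carbenicillin 4.380 mL; potassium phosphate buffer 30.418 mL; sodium bicarbonate 6.878 g; spectinomycin 1.217 mL; magnesium chloride hexahydrate 3.473 g; ferric citrate 0.386 g

Scale factor relative to 1 L: 2.27.
hydrochloric acid: dilute stock: 10.8 mM × 2270 mL ÷ 1120 mM = 21.889 mL
carbenicillin: C1V1 = C2V2 → 41.1 µg/mL × 2270 mL ÷ 21300 µg/mL = 4.380 mL
potassium phosphate buffer: C1V1 = C2V2 → 13.4 mM × 2270 mL ÷ 1000 mM = 30.418 mL
sodium bicarbonate: 3.03 g/L × 2.27 L = 6.878 g
spectinomycin: dilute stock: 53.6 µg/mL × 2270 mL ÷ 100000 µg/mL = 1.217 mL
magnesium chloride hexahydrate: 1.53 g/L × 2.27 L = 3.473 g
ferric citrate: 0.17 g/L × 2.27 L = 0.386 g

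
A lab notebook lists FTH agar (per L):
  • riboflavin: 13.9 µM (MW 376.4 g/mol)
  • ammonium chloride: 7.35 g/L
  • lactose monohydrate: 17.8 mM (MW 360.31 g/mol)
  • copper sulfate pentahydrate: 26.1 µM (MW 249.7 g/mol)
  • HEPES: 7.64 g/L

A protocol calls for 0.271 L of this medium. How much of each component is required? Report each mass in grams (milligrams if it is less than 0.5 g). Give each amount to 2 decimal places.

riboflavin 1.42 mg; ammonium chloride 1.99 g; lactose monohydrate 1.74 g; copper sulfate pentahydrate 1.77 mg; HEPES 2.07 g

Scale factor relative to 1 L: 0.271.
riboflavin: 13.9 µmol/L × 376.4 g/mol × 0.271 L ÷ 1000 = 1.42 mg
ammonium chloride: 7.35 g/L × 0.271 L = 1.99 g
lactose monohydrate: 17.8 mmol/L × 360.31 g/mol × 0.271 L ÷ 1000 = 1.74 g
copper sulfate pentahydrate: 26.1 µmol/L × 249.7 g/mol × 0.271 L ÷ 1000 = 1.77 mg
HEPES: 7.64 g/L × 0.271 L = 2.07 g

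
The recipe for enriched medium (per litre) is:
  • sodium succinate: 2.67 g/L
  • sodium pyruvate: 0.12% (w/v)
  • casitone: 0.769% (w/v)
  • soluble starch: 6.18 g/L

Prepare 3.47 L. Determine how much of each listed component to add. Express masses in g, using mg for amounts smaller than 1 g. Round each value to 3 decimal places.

Scale factor relative to 1 L: 3.47.
sodium succinate: 2.67 g/L × 3.47 L = 9.265 g
sodium pyruvate: 0.12% w/v = 1.2 g/L → 1.2 × 3.47 L = 4.164 g
casitone: 0.769% w/v = 7.69 g/L → 7.69 × 3.47 L = 26.684 g
soluble starch: 6.18 g/L × 3.47 L = 21.445 g

sodium succinate 9.265 g; sodium pyruvate 4.164 g; casitone 26.684 g; soluble starch 21.445 g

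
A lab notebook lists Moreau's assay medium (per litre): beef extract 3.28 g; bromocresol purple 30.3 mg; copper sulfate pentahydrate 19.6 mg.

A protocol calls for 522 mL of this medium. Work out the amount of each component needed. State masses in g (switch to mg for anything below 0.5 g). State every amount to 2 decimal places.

beef extract 1.71 g; bromocresol purple 15.82 mg; copper sulfate pentahydrate 10.23 mg

Ratio of target to recipe volume: 522 / 1000 = 0.522.
beef extract: 3.28 g × (522 mL / 1000 mL) = 1.71 g
bromocresol purple: 30.3 mg × (522 mL / 1000 mL) = 15.82 mg
copper sulfate pentahydrate: 19.6 mg × (522 mL / 1000 mL) = 10.23 mg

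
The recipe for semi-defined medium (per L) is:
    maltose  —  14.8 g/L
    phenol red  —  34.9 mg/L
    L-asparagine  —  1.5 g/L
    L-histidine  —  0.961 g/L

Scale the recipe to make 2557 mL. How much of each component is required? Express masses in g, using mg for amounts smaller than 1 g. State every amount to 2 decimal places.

maltose 37.84 g; phenol red 89.24 mg; L-asparagine 3.84 g; L-histidine 2.46 g

Working volume: 2557 mL = 2.557 L.
maltose: 14.8 g/L × 2.557 L = 37.84 g
phenol red: 34.9 mg/L × 2.557 L = 89.24 mg
L-asparagine: 1.5 g/L × 2.557 L = 3.84 g
L-histidine: 0.961 g/L × 2.557 L = 2.46 g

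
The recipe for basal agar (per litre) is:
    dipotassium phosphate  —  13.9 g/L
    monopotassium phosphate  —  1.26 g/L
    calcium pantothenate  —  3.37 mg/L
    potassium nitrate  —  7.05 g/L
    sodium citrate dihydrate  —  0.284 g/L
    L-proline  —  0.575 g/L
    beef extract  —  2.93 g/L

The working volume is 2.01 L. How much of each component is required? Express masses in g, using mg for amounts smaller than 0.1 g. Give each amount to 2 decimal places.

dipotassium phosphate 27.94 g; monopotassium phosphate 2.53 g; calcium pantothenate 6.77 mg; potassium nitrate 14.17 g; sodium citrate dihydrate 0.57 g; L-proline 1.16 g; beef extract 5.89 g

Scale factor relative to 1 L: 2.01.
dipotassium phosphate: 13.9 g/L × 2.01 L = 27.94 g
monopotassium phosphate: 1.26 g/L × 2.01 L = 2.53 g
calcium pantothenate: 3.37 mg/L × 2.01 L = 6.77 mg
potassium nitrate: 7.05 g/L × 2.01 L = 14.17 g
sodium citrate dihydrate: 0.284 g/L × 2.01 L = 0.57 g
L-proline: 0.575 g/L × 2.01 L = 1.16 g
beef extract: 2.93 g/L × 2.01 L = 5.89 g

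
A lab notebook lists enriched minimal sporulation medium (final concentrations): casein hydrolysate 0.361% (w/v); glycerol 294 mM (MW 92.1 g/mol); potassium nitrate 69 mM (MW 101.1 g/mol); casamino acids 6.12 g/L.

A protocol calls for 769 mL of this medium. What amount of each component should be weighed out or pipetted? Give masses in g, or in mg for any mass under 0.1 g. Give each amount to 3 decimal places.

Target volume = 769 mL = 0.769 L.
casein hydrolysate: 0.361% w/v = 3.61 g/L → 3.61 × 0.769 L = 2.776 g
glycerol: 294 mmol/L × 92.1 g/mol × 0.769 L ÷ 1000 = 20.823 g
potassium nitrate: 69 mmol/L × 101.1 g/mol × 0.769 L ÷ 1000 = 5.364 g
casamino acids: 6.12 g/L × 0.769 L = 4.706 g

casein hydrolysate 2.776 g; glycerol 20.823 g; potassium nitrate 5.364 g; casamino acids 4.706 g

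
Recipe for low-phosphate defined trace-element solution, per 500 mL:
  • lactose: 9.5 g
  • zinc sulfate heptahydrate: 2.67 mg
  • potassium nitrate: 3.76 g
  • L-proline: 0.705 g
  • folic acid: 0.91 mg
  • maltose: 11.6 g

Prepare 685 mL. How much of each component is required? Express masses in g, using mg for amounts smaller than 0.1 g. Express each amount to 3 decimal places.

lactose 13.015 g; zinc sulfate heptahydrate 3.658 mg; potassium nitrate 5.151 g; L-proline 0.966 g; folic acid 1.247 mg; maltose 15.892 g

Ratio of target to recipe volume: 685 / 500 = 1.37.
lactose: 9.5 g × (685 mL / 500 mL) = 13.015 g
zinc sulfate heptahydrate: 2.67 mg × (685 mL / 500 mL) = 3.658 mg
potassium nitrate: 3.76 g × (685 mL / 500 mL) = 5.151 g
L-proline: 0.705 g × (685 mL / 500 mL) = 0.966 g
folic acid: 0.91 mg × (685 mL / 500 mL) = 1.247 mg
maltose: 11.6 g × (685 mL / 500 mL) = 15.892 g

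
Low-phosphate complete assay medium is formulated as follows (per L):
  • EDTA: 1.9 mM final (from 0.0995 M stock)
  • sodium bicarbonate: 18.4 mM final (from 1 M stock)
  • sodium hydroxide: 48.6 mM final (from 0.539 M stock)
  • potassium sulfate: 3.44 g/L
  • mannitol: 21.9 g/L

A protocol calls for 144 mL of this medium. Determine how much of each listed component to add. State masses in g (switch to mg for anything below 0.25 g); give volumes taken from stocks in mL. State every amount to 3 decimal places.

EDTA 2.750 mL; sodium bicarbonate 2.650 mL; sodium hydroxide 12.984 mL; potassium sulfate 0.495 g; mannitol 3.154 g

Scale factor relative to 1 L: 0.144.
EDTA: V = C2·V2/C1 = 1.9 mM × 144 mL ÷ 99.5 mM = 2.750 mL
sodium bicarbonate: C1V1 = C2V2 → 18.4 mM × 144 mL ÷ 1000 mM = 2.650 mL
sodium hydroxide: dilute stock: 48.6 mM × 144 mL ÷ 539 mM = 12.984 mL
potassium sulfate: 3.44 g/L × 0.144 L = 0.495 g
mannitol: 21.9 g/L × 0.144 L = 3.154 g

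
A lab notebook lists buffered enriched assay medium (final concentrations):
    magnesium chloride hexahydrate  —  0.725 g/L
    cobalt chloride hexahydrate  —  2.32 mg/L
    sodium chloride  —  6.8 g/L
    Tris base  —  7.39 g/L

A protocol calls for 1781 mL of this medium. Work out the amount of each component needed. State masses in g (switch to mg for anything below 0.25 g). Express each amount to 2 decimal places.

magnesium chloride hexahydrate 1.29 g; cobalt chloride hexahydrate 4.13 mg; sodium chloride 12.11 g; Tris base 13.16 g

Working volume: 1781 mL = 1.781 L.
magnesium chloride hexahydrate: 0.725 g/L × 1.781 L = 1.29 g
cobalt chloride hexahydrate: 2.32 mg/L × 1.781 L = 4.13 mg
sodium chloride: 6.8 g/L × 1.781 L = 12.11 g
Tris base: 7.39 g/L × 1.781 L = 13.16 g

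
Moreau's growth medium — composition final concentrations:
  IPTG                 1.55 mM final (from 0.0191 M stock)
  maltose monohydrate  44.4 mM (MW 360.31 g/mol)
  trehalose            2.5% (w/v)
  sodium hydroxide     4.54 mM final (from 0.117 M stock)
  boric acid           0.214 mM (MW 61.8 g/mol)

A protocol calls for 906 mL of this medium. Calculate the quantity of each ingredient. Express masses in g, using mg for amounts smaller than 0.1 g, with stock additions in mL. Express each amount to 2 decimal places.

Target volume = 906 mL = 0.906 L.
IPTG: V = C2·V2/C1 = 1.55 mM × 906 mL ÷ 19.1 mM = 73.52 mL
maltose monohydrate: 44.4 mmol/L × 360.31 g/mol × 0.906 L ÷ 1000 = 14.49 g
trehalose: 2.5 g per 100 mL × 906 mL ÷ 100 = 22.65 g
sodium hydroxide: C1V1 = C2V2 → 4.54 mM × 906 mL ÷ 117 mM = 35.16 mL
boric acid: 0.214 mmol/L × 61.8 mg/mmol × 0.906 L = 11.98 mg

IPTG 73.52 mL; maltose monohydrate 14.49 g; trehalose 22.65 g; sodium hydroxide 35.16 mL; boric acid 11.98 mg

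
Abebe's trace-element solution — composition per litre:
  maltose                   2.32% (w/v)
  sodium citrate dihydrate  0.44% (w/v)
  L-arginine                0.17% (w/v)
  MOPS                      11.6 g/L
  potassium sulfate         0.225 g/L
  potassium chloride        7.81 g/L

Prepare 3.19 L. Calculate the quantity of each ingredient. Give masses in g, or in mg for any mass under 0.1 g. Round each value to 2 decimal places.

maltose 74.01 g; sodium citrate dihydrate 14.04 g; L-arginine 5.42 g; MOPS 37.00 g; potassium sulfate 0.72 g; potassium chloride 24.91 g

Working volume: 3.19 L.
maltose: 2.32% w/v = 23.2 g/L → 23.2 × 3.19 L = 74.01 g
sodium citrate dihydrate: 0.44 g per 100 mL × 3190 mL ÷ 100 = 14.04 g
L-arginine: 0.17 g per 100 mL × 3190 mL ÷ 100 = 5.42 g
MOPS: 11.6 g/L × 3.19 L = 37.00 g
potassium sulfate: 0.225 g/L × 3.19 L = 0.72 g
potassium chloride: 7.81 g/L × 3.19 L = 24.91 g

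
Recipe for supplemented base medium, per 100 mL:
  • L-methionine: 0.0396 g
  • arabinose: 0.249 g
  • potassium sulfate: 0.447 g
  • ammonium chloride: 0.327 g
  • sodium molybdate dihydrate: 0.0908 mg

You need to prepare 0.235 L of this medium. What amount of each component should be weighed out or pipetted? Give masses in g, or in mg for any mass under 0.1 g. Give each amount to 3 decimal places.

L-methionine 93.060 mg; arabinose 0.585 g; potassium sulfate 1.050 g; ammonium chloride 0.768 g; sodium molybdate dihydrate 0.213 mg

Ratio of target to recipe volume: 235 / 100 = 2.35.
L-methionine: 0.0396 g × (235 mL / 100 mL) = 0.09306 g = 93.060 mg
arabinose: 0.249 g × (235 mL / 100 mL) = 0.585 g
potassium sulfate: 0.447 g × (235 mL / 100 mL) = 1.050 g
ammonium chloride: 0.327 g × (235 mL / 100 mL) = 0.768 g
sodium molybdate dihydrate: 0.0908 mg × (235 mL / 100 mL) = 0.213 mg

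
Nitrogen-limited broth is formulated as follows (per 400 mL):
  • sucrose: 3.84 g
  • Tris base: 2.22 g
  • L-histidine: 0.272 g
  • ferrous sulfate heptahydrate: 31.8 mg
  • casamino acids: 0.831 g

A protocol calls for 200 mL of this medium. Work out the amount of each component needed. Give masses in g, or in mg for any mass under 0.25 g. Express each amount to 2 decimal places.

sucrose 1.92 g; Tris base 1.11 g; L-histidine 136.00 mg; ferrous sulfate heptahydrate 15.90 mg; casamino acids 0.42 g

Ratio of target to recipe volume: 200 / 400 = 0.5.
sucrose: 3.84 g × (200 mL / 400 mL) = 1.92 g
Tris base: 2.22 g × (200 mL / 400 mL) = 1.11 g
L-histidine: 0.272 g × (200 mL / 400 mL) = 0.136 g = 136.00 mg
ferrous sulfate heptahydrate: 31.8 mg × (200 mL / 400 mL) = 15.90 mg
casamino acids: 0.831 g × (200 mL / 400 mL) = 0.42 g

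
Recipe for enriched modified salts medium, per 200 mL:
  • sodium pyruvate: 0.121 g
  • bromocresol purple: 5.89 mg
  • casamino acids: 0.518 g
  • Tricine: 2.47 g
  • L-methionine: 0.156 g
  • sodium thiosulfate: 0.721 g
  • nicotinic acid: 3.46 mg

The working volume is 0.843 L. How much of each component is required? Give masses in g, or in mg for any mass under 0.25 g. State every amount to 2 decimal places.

Scale factor = 843 mL / 200 mL = 4.215.
sodium pyruvate: 0.121 g × (843 mL / 200 mL) = 0.51 g
bromocresol purple: 5.89 mg × (843 mL / 200 mL) = 24.83 mg
casamino acids: 0.518 g × (843 mL / 200 mL) = 2.18 g
Tricine: 2.47 g × (843 mL / 200 mL) = 10.41 g
L-methionine: 0.156 g × (843 mL / 200 mL) = 0.66 g
sodium thiosulfate: 0.721 g × (843 mL / 200 mL) = 3.04 g
nicotinic acid: 3.46 mg × (843 mL / 200 mL) = 14.58 mg

sodium pyruvate 0.51 g; bromocresol purple 24.83 mg; casamino acids 2.18 g; Tricine 10.41 g; L-methionine 0.66 g; sodium thiosulfate 3.04 g; nicotinic acid 14.58 mg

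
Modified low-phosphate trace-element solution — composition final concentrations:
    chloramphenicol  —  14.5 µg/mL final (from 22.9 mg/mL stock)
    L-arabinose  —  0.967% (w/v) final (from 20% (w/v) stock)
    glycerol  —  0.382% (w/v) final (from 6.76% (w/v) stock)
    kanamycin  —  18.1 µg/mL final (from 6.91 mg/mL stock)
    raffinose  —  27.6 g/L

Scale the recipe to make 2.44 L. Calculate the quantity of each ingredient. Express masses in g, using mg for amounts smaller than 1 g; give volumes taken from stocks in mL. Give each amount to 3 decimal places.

chloramphenicol 1.545 mL; L-arabinose 117.974 mL; glycerol 137.882 mL; kanamycin 6.391 mL; raffinose 67.344 g

Working volume: 2.44 L.
chloramphenicol: V = C2·V2/C1 = 14.5 µg/mL × 2440 mL ÷ 22900 µg/mL = 1.545 mL
L-arabinose: V = C2·V2/C1 = 0.967% ÷ 20% × 2440 mL = 117.974 mL
glycerol: V = C2·V2/C1 = 0.382% ÷ 6.76% × 2440 mL = 137.882 mL
kanamycin: C1V1 = C2V2 → 18.1 µg/mL × 2440 mL ÷ 6910 µg/mL = 6.391 mL
raffinose: 27.6 g/L × 2.44 L = 67.344 g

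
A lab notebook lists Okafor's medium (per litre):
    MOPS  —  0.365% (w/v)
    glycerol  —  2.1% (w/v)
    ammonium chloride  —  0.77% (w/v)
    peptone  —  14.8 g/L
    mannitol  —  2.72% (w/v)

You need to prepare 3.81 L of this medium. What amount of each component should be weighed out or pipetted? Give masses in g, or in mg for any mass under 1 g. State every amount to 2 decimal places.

MOPS 13.91 g; glycerol 80.01 g; ammonium chloride 29.34 g; peptone 56.39 g; mannitol 103.63 g

Working volume: 3.81 L.
MOPS: 0.365 g per 100 mL × 3810 mL ÷ 100 = 13.91 g
glycerol: 2.1% w/v = 21 g/L → 21 × 3.81 L = 80.01 g
ammonium chloride: 0.77 g per 100 mL × 3810 mL ÷ 100 = 29.34 g
peptone: 14.8 g/L × 3.81 L = 56.39 g
mannitol: 2.72 g per 100 mL × 3810 mL ÷ 100 = 103.63 g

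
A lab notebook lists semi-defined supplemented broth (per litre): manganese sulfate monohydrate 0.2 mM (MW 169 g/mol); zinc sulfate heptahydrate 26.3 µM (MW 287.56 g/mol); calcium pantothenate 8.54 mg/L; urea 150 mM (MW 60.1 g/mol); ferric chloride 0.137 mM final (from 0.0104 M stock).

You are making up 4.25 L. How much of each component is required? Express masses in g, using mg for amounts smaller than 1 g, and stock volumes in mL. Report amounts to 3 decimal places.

manganese sulfate monohydrate 143.650 mg; zinc sulfate heptahydrate 32.142 mg; calcium pantothenate 36.295 mg; urea 38.314 g; ferric chloride 55.986 mL

Scale factor relative to 1 L: 4.25.
manganese sulfate monohydrate: 0.2 mmol/L × 169 mg/mmol × 4.25 L = 143.650 mg
zinc sulfate heptahydrate: 26.3 µmol/L × 287.56 g/mol × 4.25 L ÷ 1000 = 32.142 mg
calcium pantothenate: 8.54 mg/L × 4.25 L = 36.295 mg
urea: 150 mmol/L × 60.1 g/mol × 4.25 L ÷ 1000 = 38.314 g
ferric chloride: dilute stock: 0.137 mM × 4250 mL ÷ 10.4 mM = 55.986 mL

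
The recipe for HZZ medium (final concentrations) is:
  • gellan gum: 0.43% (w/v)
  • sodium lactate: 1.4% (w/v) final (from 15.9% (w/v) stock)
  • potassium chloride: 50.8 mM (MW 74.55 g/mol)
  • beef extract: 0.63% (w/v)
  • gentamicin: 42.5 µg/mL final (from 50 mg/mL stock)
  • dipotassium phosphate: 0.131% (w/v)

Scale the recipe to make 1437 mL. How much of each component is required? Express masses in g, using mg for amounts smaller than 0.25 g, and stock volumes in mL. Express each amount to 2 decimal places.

Target volume = 1437 mL = 1.437 L.
gellan gum: 0.43 g per 100 mL × 1437 mL ÷ 100 = 6.18 g
sodium lactate: dilute stock: 1.4% ÷ 15.9% × 1437 mL = 126.53 mL
potassium chloride: 50.8 mmol/L × 74.55 g/mol × 1.437 L ÷ 1000 = 5.44 g
beef extract: 0.63% w/v = 6.3 g/L → 6.3 × 1.437 L = 9.05 g
gentamicin: dilute stock: 42.5 µg/mL × 1437 mL ÷ 50000 µg/mL = 1.22 mL
dipotassium phosphate: 0.131% w/v = 1.31 g/L → 1.31 × 1.437 L = 1.88 g

gellan gum 6.18 g; sodium lactate 126.53 mL; potassium chloride 5.44 g; beef extract 9.05 g; gentamicin 1.22 mL; dipotassium phosphate 1.88 g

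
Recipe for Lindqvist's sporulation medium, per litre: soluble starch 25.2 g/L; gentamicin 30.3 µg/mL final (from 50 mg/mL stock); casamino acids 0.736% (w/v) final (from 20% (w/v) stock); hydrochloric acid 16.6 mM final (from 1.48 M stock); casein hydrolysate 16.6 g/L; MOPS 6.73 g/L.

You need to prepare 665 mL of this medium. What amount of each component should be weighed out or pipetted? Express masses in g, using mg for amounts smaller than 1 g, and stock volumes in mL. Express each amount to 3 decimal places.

soluble starch 16.758 g; gentamicin 0.403 mL; casamino acids 24.472 mL; hydrochloric acid 7.459 mL; casein hydrolysate 11.039 g; MOPS 4.475 g

Scale factor relative to 1 L: 0.665.
soluble starch: 25.2 g/L × 0.665 L = 16.758 g
gentamicin: dilute stock: 30.3 µg/mL × 665 mL ÷ 50000 µg/mL = 0.403 mL
casamino acids: C1V1 = C2V2 → 0.736% ÷ 20% × 665 mL = 24.472 mL
hydrochloric acid: C1V1 = C2V2 → 16.6 mM × 665 mL ÷ 1480 mM = 7.459 mL
casein hydrolysate: 16.6 g/L × 0.665 L = 11.039 g
MOPS: 6.73 g/L × 0.665 L = 4.475 g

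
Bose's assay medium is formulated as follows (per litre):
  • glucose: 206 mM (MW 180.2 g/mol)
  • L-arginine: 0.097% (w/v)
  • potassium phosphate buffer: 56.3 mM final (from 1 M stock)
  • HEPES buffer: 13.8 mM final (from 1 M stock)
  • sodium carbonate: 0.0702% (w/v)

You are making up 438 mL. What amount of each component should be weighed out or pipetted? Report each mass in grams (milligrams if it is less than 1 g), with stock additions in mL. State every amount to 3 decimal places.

Target volume = 438 mL = 0.438 L.
glucose: 206 mmol/L × 180.2 g/mol × 0.438 L ÷ 1000 = 16.259 g
L-arginine: 0.097 g per 100 mL × 438 mL ÷ 100 = 0.42486 g = 424.860 mg
potassium phosphate buffer: V = C2·V2/C1 = 56.3 mM × 438 mL ÷ 1000 mM = 24.659 mL
HEPES buffer: dilute stock: 13.8 mM × 438 mL ÷ 1000 mM = 6.044 mL
sodium carbonate: 0.0702 g per 100 mL × 438 mL ÷ 100 = 0.307476 g = 307.476 mg

glucose 16.259 g; L-arginine 424.860 mg; potassium phosphate buffer 24.659 mL; HEPES buffer 6.044 mL; sodium carbonate 307.476 mg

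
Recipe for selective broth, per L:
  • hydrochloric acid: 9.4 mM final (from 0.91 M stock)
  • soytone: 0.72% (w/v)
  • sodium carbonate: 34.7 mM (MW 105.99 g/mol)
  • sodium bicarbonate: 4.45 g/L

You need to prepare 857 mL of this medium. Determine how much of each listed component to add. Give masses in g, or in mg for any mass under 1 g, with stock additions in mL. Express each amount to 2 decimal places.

Working volume: 857 mL = 0.857 L.
hydrochloric acid: C1V1 = C2V2 → 9.4 mM × 857 mL ÷ 910 mM = 8.85 mL
soytone: 0.72 g per 100 mL × 857 mL ÷ 100 = 6.17 g
sodium carbonate: 34.7 mmol/L × 105.99 g/mol × 0.857 L ÷ 1000 = 3.15 g
sodium bicarbonate: 4.45 g/L × 0.857 L = 3.81 g

hydrochloric acid 8.85 mL; soytone 6.17 g; sodium carbonate 3.15 g; sodium bicarbonate 3.81 g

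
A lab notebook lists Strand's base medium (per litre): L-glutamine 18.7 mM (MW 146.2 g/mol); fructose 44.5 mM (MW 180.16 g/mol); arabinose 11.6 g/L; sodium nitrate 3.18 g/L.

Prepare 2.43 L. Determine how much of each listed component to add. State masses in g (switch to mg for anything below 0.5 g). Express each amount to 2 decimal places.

Scale factor relative to 1 L: 2.43.
L-glutamine: 18.7 mmol/L × 146.2 g/mol × 2.43 L ÷ 1000 = 6.64 g
fructose: 44.5 mmol/L × 180.16 g/mol × 2.43 L ÷ 1000 = 19.48 g
arabinose: 11.6 g/L × 2.43 L = 28.19 g
sodium nitrate: 3.18 g/L × 2.43 L = 7.73 g

L-glutamine 6.64 g; fructose 19.48 g; arabinose 28.19 g; sodium nitrate 7.73 g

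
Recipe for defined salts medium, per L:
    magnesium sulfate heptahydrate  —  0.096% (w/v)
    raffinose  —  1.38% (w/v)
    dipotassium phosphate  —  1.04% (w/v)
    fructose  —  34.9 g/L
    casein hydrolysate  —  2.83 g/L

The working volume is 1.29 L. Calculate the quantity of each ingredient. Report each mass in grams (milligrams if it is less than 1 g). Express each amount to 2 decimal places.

Scale factor relative to 1 L: 1.29.
magnesium sulfate heptahydrate: 0.096% w/v = 0.96 g/L → 0.96 × 1.29 L = 1.24 g
raffinose: 1.38% w/v = 13.8 g/L → 13.8 × 1.29 L = 17.80 g
dipotassium phosphate: 1.04% w/v = 10.4 g/L → 10.4 × 1.29 L = 13.42 g
fructose: 34.9 g/L × 1.29 L = 45.02 g
casein hydrolysate: 2.83 g/L × 1.29 L = 3.65 g

magnesium sulfate heptahydrate 1.24 g; raffinose 17.80 g; dipotassium phosphate 13.42 g; fructose 45.02 g; casein hydrolysate 3.65 g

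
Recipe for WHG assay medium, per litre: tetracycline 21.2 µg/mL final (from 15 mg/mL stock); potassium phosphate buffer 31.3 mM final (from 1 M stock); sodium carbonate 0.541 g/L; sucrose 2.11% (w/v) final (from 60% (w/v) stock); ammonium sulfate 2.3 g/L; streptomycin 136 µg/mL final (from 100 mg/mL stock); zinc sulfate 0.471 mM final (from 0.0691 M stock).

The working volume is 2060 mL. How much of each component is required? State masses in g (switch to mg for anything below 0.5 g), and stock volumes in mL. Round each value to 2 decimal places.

tetracycline 2.91 mL; potassium phosphate buffer 64.48 mL; sodium carbonate 1.11 g; sucrose 72.44 mL; ammonium sulfate 4.74 g; streptomycin 2.80 mL; zinc sulfate 14.04 mL

Target volume = 2060 mL = 2.06 L.
tetracycline: C1V1 = C2V2 → 21.2 µg/mL × 2060 mL ÷ 15000 µg/mL = 2.91 mL
potassium phosphate buffer: V = C2·V2/C1 = 31.3 mM × 2060 mL ÷ 1000 mM = 64.48 mL
sodium carbonate: 0.541 g/L × 2.06 L = 1.11 g
sucrose: dilute stock: 2.11% ÷ 60% × 2060 mL = 72.44 mL
ammonium sulfate: 2.3 g/L × 2.06 L = 4.74 g
streptomycin: C1V1 = C2V2 → 136 µg/mL × 2060 mL ÷ 100000 µg/mL = 2.80 mL
zinc sulfate: dilute stock: 0.471 mM × 2060 mL ÷ 69.1 mM = 14.04 mL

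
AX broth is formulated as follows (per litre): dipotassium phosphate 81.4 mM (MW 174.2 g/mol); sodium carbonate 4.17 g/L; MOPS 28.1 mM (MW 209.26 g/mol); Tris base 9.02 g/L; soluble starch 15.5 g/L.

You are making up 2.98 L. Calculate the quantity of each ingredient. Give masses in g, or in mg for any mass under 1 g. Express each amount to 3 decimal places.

dipotassium phosphate 42.256 g; sodium carbonate 12.427 g; MOPS 17.523 g; Tris base 26.880 g; soluble starch 46.190 g

Working volume: 2.98 L.
dipotassium phosphate: 81.4 mmol/L × 174.2 g/mol × 2.98 L ÷ 1000 = 42.256 g
sodium carbonate: 4.17 g/L × 2.98 L = 12.427 g
MOPS: 28.1 mmol/L × 209.26 g/mol × 2.98 L ÷ 1000 = 17.523 g
Tris base: 9.02 g/L × 2.98 L = 26.880 g
soluble starch: 15.5 g/L × 2.98 L = 46.190 g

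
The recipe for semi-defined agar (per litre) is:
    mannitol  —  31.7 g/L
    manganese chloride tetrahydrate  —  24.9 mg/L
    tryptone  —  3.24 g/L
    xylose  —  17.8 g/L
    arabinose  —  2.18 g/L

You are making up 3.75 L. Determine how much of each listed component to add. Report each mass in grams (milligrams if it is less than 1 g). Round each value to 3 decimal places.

Working volume: 3.75 L.
mannitol: 31.7 g/L × 3.75 L = 118.875 g
manganese chloride tetrahydrate: 24.9 mg/L × 3.75 L = 93.375 mg
tryptone: 3.24 g/L × 3.75 L = 12.150 g
xylose: 17.8 g/L × 3.75 L = 66.750 g
arabinose: 2.18 g/L × 3.75 L = 8.175 g

mannitol 118.875 g; manganese chloride tetrahydrate 93.375 mg; tryptone 12.150 g; xylose 66.750 g; arabinose 8.175 g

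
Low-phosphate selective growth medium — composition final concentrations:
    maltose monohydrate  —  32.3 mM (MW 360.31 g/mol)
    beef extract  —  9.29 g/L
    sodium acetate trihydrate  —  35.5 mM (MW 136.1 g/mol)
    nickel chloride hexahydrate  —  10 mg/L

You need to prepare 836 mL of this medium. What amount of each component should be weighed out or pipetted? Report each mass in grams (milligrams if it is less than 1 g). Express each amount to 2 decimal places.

Scale factor relative to 1 L: 0.836.
maltose monohydrate: 32.3 mmol/L × 360.31 g/mol × 0.836 L ÷ 1000 = 9.73 g
beef extract: 9.29 g/L × 0.836 L = 7.77 g
sodium acetate trihydrate: 35.5 mmol/L × 136.1 g/mol × 0.836 L ÷ 1000 = 4.04 g
nickel chloride hexahydrate: 10 mg/L × 0.836 L = 8.36 mg

maltose monohydrate 9.73 g; beef extract 7.77 g; sodium acetate trihydrate 4.04 g; nickel chloride hexahydrate 8.36 mg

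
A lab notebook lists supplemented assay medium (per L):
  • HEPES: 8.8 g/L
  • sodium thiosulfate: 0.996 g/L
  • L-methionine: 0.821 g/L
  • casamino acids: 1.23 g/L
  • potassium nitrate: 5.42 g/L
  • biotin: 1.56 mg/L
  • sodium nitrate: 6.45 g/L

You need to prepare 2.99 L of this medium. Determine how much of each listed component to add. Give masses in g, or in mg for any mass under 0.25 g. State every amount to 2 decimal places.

Scale factor relative to 1 L: 2.99.
HEPES: 8.8 g/L × 2.99 L = 26.31 g
sodium thiosulfate: 0.996 g/L × 2.99 L = 2.98 g
L-methionine: 0.821 g/L × 2.99 L = 2.45 g
casamino acids: 1.23 g/L × 2.99 L = 3.68 g
potassium nitrate: 5.42 g/L × 2.99 L = 16.21 g
biotin: 1.56 mg/L × 2.99 L = 4.66 mg
sodium nitrate: 6.45 g/L × 2.99 L = 19.29 g

HEPES 26.31 g; sodium thiosulfate 2.98 g; L-methionine 2.45 g; casamino acids 3.68 g; potassium nitrate 16.21 g; biotin 4.66 mg; sodium nitrate 19.29 g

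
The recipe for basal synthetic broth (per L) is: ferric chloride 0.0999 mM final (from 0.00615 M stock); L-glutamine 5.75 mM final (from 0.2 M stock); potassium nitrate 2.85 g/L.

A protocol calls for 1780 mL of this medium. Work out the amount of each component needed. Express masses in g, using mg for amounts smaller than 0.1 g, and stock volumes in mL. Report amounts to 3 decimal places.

ferric chloride 28.914 mL; L-glutamine 51.175 mL; potassium nitrate 5.073 g

Target volume = 1780 mL = 1.78 L.
ferric chloride: dilute stock: 0.0999 mM × 1780 mL ÷ 6.15 mM = 28.914 mL
L-glutamine: dilute stock: 5.75 mM × 1780 mL ÷ 200 mM = 51.175 mL
potassium nitrate: 2.85 g/L × 1.78 L = 5.073 g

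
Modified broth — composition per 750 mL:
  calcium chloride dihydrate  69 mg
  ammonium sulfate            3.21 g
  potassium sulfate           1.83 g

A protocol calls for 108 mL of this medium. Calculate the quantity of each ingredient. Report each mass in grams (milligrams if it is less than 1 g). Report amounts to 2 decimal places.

Scale factor = 108 mL / 750 mL = 0.144.
calcium chloride dihydrate: 69 mg × (108 mL / 750 mL) = 9.94 mg
ammonium sulfate: 3.21 g × (108 mL / 750 mL) = 0.46224 g = 462.24 mg
potassium sulfate: 1.83 g × (108 mL / 750 mL) = 0.26352 g = 263.52 mg

calcium chloride dihydrate 9.94 mg; ammonium sulfate 462.24 mg; potassium sulfate 263.52 mg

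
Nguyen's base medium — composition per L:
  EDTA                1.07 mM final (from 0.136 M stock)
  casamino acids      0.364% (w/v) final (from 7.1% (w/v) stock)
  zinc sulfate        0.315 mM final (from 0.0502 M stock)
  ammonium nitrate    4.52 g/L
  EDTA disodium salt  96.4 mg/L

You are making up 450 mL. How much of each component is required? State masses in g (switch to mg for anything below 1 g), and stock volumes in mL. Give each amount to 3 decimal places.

Scale factor relative to 1 L: 0.45.
EDTA: dilute stock: 1.07 mM × 450 mL ÷ 136 mM = 3.540 mL
casamino acids: C1V1 = C2V2 → 0.364% ÷ 7.1% × 450 mL = 23.070 mL
zinc sulfate: V = C2·V2/C1 = 0.315 mM × 450 mL ÷ 50.2 mM = 2.824 mL
ammonium nitrate: 4.52 g/L × 0.45 L = 2.034 g
EDTA disodium salt: 96.4 mg/L × 0.45 L = 43.380 mg

EDTA 3.540 mL; casamino acids 23.070 mL; zinc sulfate 2.824 mL; ammonium nitrate 2.034 g; EDTA disodium salt 43.380 mg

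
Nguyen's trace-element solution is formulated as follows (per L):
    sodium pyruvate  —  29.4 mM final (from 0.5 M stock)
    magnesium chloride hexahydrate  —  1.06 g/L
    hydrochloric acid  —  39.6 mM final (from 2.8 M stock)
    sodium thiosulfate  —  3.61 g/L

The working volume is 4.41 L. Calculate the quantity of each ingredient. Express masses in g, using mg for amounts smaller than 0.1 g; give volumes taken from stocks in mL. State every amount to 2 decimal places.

sodium pyruvate 259.31 mL; magnesium chloride hexahydrate 4.67 g; hydrochloric acid 62.37 mL; sodium thiosulfate 15.92 g

Working volume: 4.41 L.
sodium pyruvate: dilute stock: 29.4 mM × 4410 mL ÷ 500 mM = 259.31 mL
magnesium chloride hexahydrate: 1.06 g/L × 4.41 L = 4.67 g
hydrochloric acid: dilute stock: 39.6 mM × 4410 mL ÷ 2800 mM = 62.37 mL
sodium thiosulfate: 3.61 g/L × 4.41 L = 15.92 g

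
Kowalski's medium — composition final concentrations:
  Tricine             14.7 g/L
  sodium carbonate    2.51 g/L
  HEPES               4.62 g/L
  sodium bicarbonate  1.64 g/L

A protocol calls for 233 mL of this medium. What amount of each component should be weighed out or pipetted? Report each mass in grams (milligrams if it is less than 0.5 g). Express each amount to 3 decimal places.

Tricine 3.425 g; sodium carbonate 0.585 g; HEPES 1.076 g; sodium bicarbonate 382.120 mg

Scale factor relative to 1 L: 0.233.
Tricine: 14.7 g/L × 0.233 L = 3.425 g
sodium carbonate: 2.51 g/L × 0.233 L = 0.585 g
HEPES: 4.62 g/L × 0.233 L = 1.076 g
sodium bicarbonate: 1.64 g/L × 0.233 L = 0.38212 g = 382.120 mg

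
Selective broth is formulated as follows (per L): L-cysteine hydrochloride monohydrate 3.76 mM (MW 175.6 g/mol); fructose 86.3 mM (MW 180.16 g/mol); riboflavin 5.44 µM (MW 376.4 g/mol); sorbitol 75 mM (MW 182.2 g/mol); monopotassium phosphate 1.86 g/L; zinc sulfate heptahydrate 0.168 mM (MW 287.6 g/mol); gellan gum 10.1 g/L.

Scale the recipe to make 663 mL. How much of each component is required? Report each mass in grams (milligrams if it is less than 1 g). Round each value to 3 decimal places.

Working volume: 663 mL = 0.663 L.
L-cysteine hydrochloride monohydrate: 3.76 mmol/L × 175.6 mg/mmol × 0.663 L = 437.750 mg
fructose: 86.3 mmol/L × 180.16 g/mol × 0.663 L ÷ 1000 = 10.308 g
riboflavin: 5.44 µmol/L × 376.4 g/mol × 0.663 L ÷ 1000 = 1.358 mg
sorbitol: 75 mmol/L × 182.2 g/mol × 0.663 L ÷ 1000 = 9.060 g
monopotassium phosphate: 1.86 g/L × 0.663 L = 1.233 g
zinc sulfate heptahydrate: 0.168 mmol/L × 287.6 mg/mmol × 0.663 L = 32.034 mg
gellan gum: 10.1 g/L × 0.663 L = 6.696 g

L-cysteine hydrochloride monohydrate 437.750 mg; fructose 10.308 g; riboflavin 1.358 mg; sorbitol 9.060 g; monopotassium phosphate 1.233 g; zinc sulfate heptahydrate 32.034 mg; gellan gum 6.696 g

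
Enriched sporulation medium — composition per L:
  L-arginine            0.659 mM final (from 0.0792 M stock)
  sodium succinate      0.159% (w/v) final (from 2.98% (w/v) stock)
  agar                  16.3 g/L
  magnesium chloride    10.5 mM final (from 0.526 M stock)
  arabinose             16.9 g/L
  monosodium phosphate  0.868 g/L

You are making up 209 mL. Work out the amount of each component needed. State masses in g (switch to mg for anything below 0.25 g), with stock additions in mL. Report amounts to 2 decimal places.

Scale factor relative to 1 L: 0.209.
L-arginine: V = C2·V2/C1 = 0.659 mM × 209 mL ÷ 79.2 mM = 1.74 mL
sodium succinate: V = C2·V2/C1 = 0.159% ÷ 2.98% × 209 mL = 11.15 mL
agar: 16.3 g/L × 0.209 L = 3.41 g
magnesium chloride: C1V1 = C2V2 → 10.5 mM × 209 mL ÷ 526 mM = 4.17 mL
arabinose: 16.9 g/L × 0.209 L = 3.53 g
monosodium phosphate: 0.868 g/L × 0.209 L = 0.181412 g = 181.41 mg

L-arginine 1.74 mL; sodium succinate 11.15 mL; agar 3.41 g; magnesium chloride 4.17 mL; arabinose 3.53 g; monosodium phosphate 181.41 mg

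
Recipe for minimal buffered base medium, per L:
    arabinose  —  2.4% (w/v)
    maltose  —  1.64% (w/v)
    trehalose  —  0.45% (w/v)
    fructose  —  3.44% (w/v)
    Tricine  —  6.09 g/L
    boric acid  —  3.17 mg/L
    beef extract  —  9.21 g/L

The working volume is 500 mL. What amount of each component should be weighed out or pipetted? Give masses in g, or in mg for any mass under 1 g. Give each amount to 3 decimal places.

arabinose 12.000 g; maltose 8.200 g; trehalose 2.250 g; fructose 17.200 g; Tricine 3.045 g; boric acid 1.585 mg; beef extract 4.605 g

Target volume = 500 mL = 0.5 L.
arabinose: 2.4% w/v = 24 g/L → 24 × 0.5 L = 12.000 g
maltose: 1.64 g per 100 mL × 500 mL ÷ 100 = 8.200 g
trehalose: 0.45% w/v = 4.5 g/L → 4.5 × 0.5 L = 2.250 g
fructose: 3.44% w/v = 34.4 g/L → 34.4 × 0.5 L = 17.200 g
Tricine: 6.09 g/L × 0.5 L = 3.045 g
boric acid: 3.17 mg/L × 0.5 L = 1.585 mg
beef extract: 9.21 g/L × 0.5 L = 4.605 g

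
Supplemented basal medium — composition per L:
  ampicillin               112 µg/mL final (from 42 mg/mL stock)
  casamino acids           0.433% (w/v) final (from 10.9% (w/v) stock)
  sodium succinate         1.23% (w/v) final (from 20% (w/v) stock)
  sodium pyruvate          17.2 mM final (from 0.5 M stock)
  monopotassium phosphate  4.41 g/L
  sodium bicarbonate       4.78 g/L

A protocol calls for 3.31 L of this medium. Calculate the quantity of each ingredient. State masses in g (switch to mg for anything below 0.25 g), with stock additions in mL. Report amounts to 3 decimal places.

ampicillin 8.827 mL; casamino acids 131.489 mL; sodium succinate 203.565 mL; sodium pyruvate 113.864 mL; monopotassium phosphate 14.597 g; sodium bicarbonate 15.822 g

Working volume: 3.31 L.
ampicillin: V = C2·V2/C1 = 112 µg/mL × 3310 mL ÷ 42000 µg/mL = 8.827 mL
casamino acids: V = C2·V2/C1 = 0.433% ÷ 10.9% × 3310 mL = 131.489 mL
sodium succinate: C1V1 = C2V2 → 1.23% ÷ 20% × 3310 mL = 203.565 mL
sodium pyruvate: dilute stock: 17.2 mM × 3310 mL ÷ 500 mM = 113.864 mL
monopotassium phosphate: 4.41 g/L × 3.31 L = 14.597 g
sodium bicarbonate: 4.78 g/L × 3.31 L = 15.822 g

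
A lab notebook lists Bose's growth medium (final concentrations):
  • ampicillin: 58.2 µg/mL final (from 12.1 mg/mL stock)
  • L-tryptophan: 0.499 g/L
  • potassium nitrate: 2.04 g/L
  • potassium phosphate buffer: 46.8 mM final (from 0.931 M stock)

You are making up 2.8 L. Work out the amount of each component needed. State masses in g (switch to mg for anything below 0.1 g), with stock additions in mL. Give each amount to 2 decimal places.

ampicillin 13.47 mL; L-tryptophan 1.40 g; potassium nitrate 5.71 g; potassium phosphate buffer 140.75 mL

Working volume: 2.8 L.
ampicillin: V = C2·V2/C1 = 58.2 µg/mL × 2800 mL ÷ 12100 µg/mL = 13.47 mL
L-tryptophan: 0.499 g/L × 2.8 L = 1.40 g
potassium nitrate: 2.04 g/L × 2.8 L = 5.71 g
potassium phosphate buffer: C1V1 = C2V2 → 46.8 mM × 2800 mL ÷ 931 mM = 140.75 mL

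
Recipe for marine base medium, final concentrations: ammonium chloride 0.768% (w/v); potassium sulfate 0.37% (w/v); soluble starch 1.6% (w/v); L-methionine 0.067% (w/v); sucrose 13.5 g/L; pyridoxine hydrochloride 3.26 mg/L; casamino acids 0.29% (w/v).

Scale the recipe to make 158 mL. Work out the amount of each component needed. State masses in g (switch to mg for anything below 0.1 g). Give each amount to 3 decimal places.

Target volume = 158 mL = 0.158 L.
ammonium chloride: 0.768% w/v = 7.68 g/L → 7.68 × 0.158 L = 1.213 g
potassium sulfate: 0.37% w/v = 3.7 g/L → 3.7 × 0.158 L = 0.585 g
soluble starch: 1.6% w/v = 16 g/L → 16 × 0.158 L = 2.528 g
L-methionine: 0.067 g per 100 mL × 158 mL ÷ 100 = 0.106 g
sucrose: 13.5 g/L × 0.158 L = 2.133 g
pyridoxine hydrochloride: 3.26 mg/L × 0.158 L = 0.515 mg
casamino acids: 0.29% w/v = 2.9 g/L → 2.9 × 0.158 L = 0.458 g

ammonium chloride 1.213 g; potassium sulfate 0.585 g; soluble starch 2.528 g; L-methionine 0.106 g; sucrose 2.133 g; pyridoxine hydrochloride 0.515 mg; casamino acids 0.458 g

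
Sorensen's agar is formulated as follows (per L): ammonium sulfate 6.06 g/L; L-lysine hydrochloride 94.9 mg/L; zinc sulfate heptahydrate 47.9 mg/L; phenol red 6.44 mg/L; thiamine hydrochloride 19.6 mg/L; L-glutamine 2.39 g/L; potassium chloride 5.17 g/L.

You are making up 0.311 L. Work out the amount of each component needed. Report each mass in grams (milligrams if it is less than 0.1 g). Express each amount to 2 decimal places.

ammonium sulfate 1.88 g; L-lysine hydrochloride 29.51 mg; zinc sulfate heptahydrate 14.90 mg; phenol red 2.00 mg; thiamine hydrochloride 6.10 mg; L-glutamine 0.74 g; potassium chloride 1.61 g

Scale factor relative to 1 L: 0.311.
ammonium sulfate: 6.06 g/L × 0.311 L = 1.88 g
L-lysine hydrochloride: 94.9 mg/L × 0.311 L = 29.51 mg
zinc sulfate heptahydrate: 47.9 mg/L × 0.311 L = 14.90 mg
phenol red: 6.44 mg/L × 0.311 L = 2.00 mg
thiamine hydrochloride: 19.6 mg/L × 0.311 L = 6.10 mg
L-glutamine: 2.39 g/L × 0.311 L = 0.74 g
potassium chloride: 5.17 g/L × 0.311 L = 1.61 g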